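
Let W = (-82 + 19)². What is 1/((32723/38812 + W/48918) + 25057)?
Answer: 10207556/255780165039 ≈ 3.9908e-5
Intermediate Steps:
W = 3969 (W = (-63)² = 3969)
1/((32723/38812 + W/48918) + 25057) = 1/((32723/38812 + 3969/48918) + 25057) = 1/((32723*(1/38812) + 3969*(1/48918)) + 25057) = 1/((32723/38812 + 1323/16306) + 25057) = 1/(9434347/10207556 + 25057) = 1/(255780165039/10207556) = 10207556/255780165039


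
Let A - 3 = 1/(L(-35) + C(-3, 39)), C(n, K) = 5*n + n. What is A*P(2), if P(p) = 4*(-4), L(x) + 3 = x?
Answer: -334/7 ≈ -47.714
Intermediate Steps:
C(n, K) = 6*n
L(x) = -3 + x
P(p) = -16
A = 167/56 (A = 3 + 1/((-3 - 35) + 6*(-3)) = 3 + 1/(-38 - 18) = 3 + 1/(-56) = 3 - 1/56 = 167/56 ≈ 2.9821)
A*P(2) = (167/56)*(-16) = -334/7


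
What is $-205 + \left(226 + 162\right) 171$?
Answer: $66143$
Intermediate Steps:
$-205 + \left(226 + 162\right) 171 = -205 + 388 \cdot 171 = -205 + 66348 = 66143$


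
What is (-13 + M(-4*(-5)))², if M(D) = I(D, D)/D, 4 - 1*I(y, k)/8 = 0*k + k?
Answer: 9409/25 ≈ 376.36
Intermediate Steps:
I(y, k) = 32 - 8*k (I(y, k) = 32 - 8*(0*k + k) = 32 - 8*(0 + k) = 32 - 8*k)
M(D) = (32 - 8*D)/D
(-13 + M(-4*(-5)))² = (-13 + (-8 + 32/((-4*(-5)))))² = (-13 + (-8 + 32/20))² = (-13 + (-8 + 32*(1/20)))² = (-13 + (-8 + 8/5))² = (-13 - 32/5)² = (-97/5)² = 9409/25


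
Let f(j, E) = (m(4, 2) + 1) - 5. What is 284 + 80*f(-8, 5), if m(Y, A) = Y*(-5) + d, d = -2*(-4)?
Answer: -996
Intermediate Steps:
d = 8
m(Y, A) = 8 - 5*Y (m(Y, A) = Y*(-5) + 8 = -5*Y + 8 = 8 - 5*Y)
f(j, E) = -16 (f(j, E) = ((8 - 5*4) + 1) - 5 = ((8 - 20) + 1) - 5 = (-12 + 1) - 5 = -11 - 5 = -16)
284 + 80*f(-8, 5) = 284 + 80*(-16) = 284 - 1280 = -996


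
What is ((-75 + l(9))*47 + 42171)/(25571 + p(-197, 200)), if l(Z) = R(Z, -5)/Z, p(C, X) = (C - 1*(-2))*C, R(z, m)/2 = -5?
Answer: 173672/287937 ≈ 0.60316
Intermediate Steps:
R(z, m) = -10 (R(z, m) = 2*(-5) = -10)
p(C, X) = C*(2 + C) (p(C, X) = (C + 2)*C = (2 + C)*C = C*(2 + C))
l(Z) = -10/Z
((-75 + l(9))*47 + 42171)/(25571 + p(-197, 200)) = ((-75 - 10/9)*47 + 42171)/(25571 - 197*(2 - 197)) = ((-75 - 10*⅑)*47 + 42171)/(25571 - 197*(-195)) = ((-75 - 10/9)*47 + 42171)/(25571 + 38415) = (-685/9*47 + 42171)/63986 = (-32195/9 + 42171)*(1/63986) = (347344/9)*(1/63986) = 173672/287937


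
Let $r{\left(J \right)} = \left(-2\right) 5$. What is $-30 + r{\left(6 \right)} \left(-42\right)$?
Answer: $390$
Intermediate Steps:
$r{\left(J \right)} = -10$
$-30 + r{\left(6 \right)} \left(-42\right) = -30 - -420 = -30 + 420 = 390$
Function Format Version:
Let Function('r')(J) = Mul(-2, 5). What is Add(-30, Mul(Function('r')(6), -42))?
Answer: 390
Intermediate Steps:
Function('r')(J) = -10
Add(-30, Mul(Function('r')(6), -42)) = Add(-30, Mul(-10, -42)) = Add(-30, 420) = 390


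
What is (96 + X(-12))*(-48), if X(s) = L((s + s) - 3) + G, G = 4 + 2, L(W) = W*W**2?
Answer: 939888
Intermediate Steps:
L(W) = W**3
G = 6
X(s) = 6 + (-3 + 2*s)**3 (X(s) = ((s + s) - 3)**3 + 6 = (2*s - 3)**3 + 6 = (-3 + 2*s)**3 + 6 = 6 + (-3 + 2*s)**3)
(96 + X(-12))*(-48) = (96 + (6 + (-3 + 2*(-12))**3))*(-48) = (96 + (6 + (-3 - 24)**3))*(-48) = (96 + (6 + (-27)**3))*(-48) = (96 + (6 - 19683))*(-48) = (96 - 19677)*(-48) = -19581*(-48) = 939888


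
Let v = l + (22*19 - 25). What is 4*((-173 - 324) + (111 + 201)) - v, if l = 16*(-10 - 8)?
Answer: -845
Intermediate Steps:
l = -288 (l = 16*(-18) = -288)
v = 105 (v = -288 + (22*19 - 25) = -288 + (418 - 25) = -288 + 393 = 105)
4*((-173 - 324) + (111 + 201)) - v = 4*((-173 - 324) + (111 + 201)) - 1*105 = 4*(-497 + 312) - 105 = 4*(-185) - 105 = -740 - 105 = -845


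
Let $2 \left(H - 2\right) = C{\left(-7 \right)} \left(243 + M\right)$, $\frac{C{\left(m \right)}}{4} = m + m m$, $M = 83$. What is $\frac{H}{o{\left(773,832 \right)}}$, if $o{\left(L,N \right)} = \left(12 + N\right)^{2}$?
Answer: $\frac{13693}{356168} \approx 0.038445$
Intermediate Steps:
$C{\left(m \right)} = 4 m + 4 m^{2}$ ($C{\left(m \right)} = 4 \left(m + m m\right) = 4 \left(m + m^{2}\right) = 4 m + 4 m^{2}$)
$H = 27386$ ($H = 2 + \frac{4 \left(-7\right) \left(1 - 7\right) \left(243 + 83\right)}{2} = 2 + \frac{4 \left(-7\right) \left(-6\right) 326}{2} = 2 + \frac{168 \cdot 326}{2} = 2 + \frac{1}{2} \cdot 54768 = 2 + 27384 = 27386$)
$\frac{H}{o{\left(773,832 \right)}} = \frac{27386}{\left(12 + 832\right)^{2}} = \frac{27386}{844^{2}} = \frac{27386}{712336} = 27386 \cdot \frac{1}{712336} = \frac{13693}{356168}$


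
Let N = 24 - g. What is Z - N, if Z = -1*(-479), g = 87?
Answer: 542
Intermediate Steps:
N = -63 (N = 24 - 1*87 = 24 - 87 = -63)
Z = 479
Z - N = 479 - 1*(-63) = 479 + 63 = 542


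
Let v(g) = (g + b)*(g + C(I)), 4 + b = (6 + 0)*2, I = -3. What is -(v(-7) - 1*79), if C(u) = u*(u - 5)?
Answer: 62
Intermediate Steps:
b = 8 (b = -4 + (6 + 0)*2 = -4 + 6*2 = -4 + 12 = 8)
C(u) = u*(-5 + u)
v(g) = (8 + g)*(24 + g) (v(g) = (g + 8)*(g - 3*(-5 - 3)) = (8 + g)*(g - 3*(-8)) = (8 + g)*(g + 24) = (8 + g)*(24 + g))
-(v(-7) - 1*79) = -((192 + (-7)² + 32*(-7)) - 1*79) = -((192 + 49 - 224) - 79) = -(17 - 79) = -1*(-62) = 62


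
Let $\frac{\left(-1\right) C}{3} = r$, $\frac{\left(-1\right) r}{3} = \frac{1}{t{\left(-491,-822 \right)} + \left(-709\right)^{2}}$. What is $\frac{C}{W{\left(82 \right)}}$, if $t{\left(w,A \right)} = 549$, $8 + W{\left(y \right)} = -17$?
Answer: $- \frac{9}{12580750} \approx -7.1538 \cdot 10^{-7}$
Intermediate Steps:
$W{\left(y \right)} = -25$ ($W{\left(y \right)} = -8 - 17 = -25$)
$r = - \frac{3}{503230}$ ($r = - \frac{3}{549 + \left(-709\right)^{2}} = - \frac{3}{549 + 502681} = - \frac{3}{503230} \approx -5.9615 \cdot 10^{-6}$)
$C = \frac{9}{503230}$ ($C = \left(-3\right) \left(- \frac{3}{503230}\right) = \frac{9}{503230} \approx 1.7884 \cdot 10^{-5}$)
$\frac{C}{W{\left(82 \right)}} = \frac{9}{503230 \left(-25\right)} = \frac{9}{503230} \left(- \frac{1}{25}\right) = - \frac{9}{12580750}$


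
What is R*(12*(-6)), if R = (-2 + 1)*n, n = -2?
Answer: -144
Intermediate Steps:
R = 2 (R = (-2 + 1)*(-2) = -1*(-2) = 2)
R*(12*(-6)) = 2*(12*(-6)) = 2*(-72) = -144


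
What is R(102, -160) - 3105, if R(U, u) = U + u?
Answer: -3163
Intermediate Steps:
R(102, -160) - 3105 = (102 - 160) - 3105 = -58 - 3105 = -3163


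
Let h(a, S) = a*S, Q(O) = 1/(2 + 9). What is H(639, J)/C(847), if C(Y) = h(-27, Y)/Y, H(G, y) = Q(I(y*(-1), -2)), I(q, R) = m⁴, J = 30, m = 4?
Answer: -1/297 ≈ -0.0033670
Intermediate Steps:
I(q, R) = 256 (I(q, R) = 4⁴ = 256)
Q(O) = 1/11
H(G, y) = 1/11
h(a, S) = S*a
C(Y) = -27 (C(Y) = (Y*(-27))/Y = (-27*Y)/Y = -27)
H(639, J)/C(847) = (1/11)/(-27) = (1/11)*(-1/27) = -1/297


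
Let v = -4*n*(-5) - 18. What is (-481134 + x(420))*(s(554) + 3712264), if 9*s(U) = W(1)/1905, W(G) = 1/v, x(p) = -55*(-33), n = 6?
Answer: -1037241548463312653/582930 ≈ -1.7794e+12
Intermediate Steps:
x(p) = 1815
v = 102 (v = -4*6*(-5) - 18 = -24*(-5) - 18 = 120 - 18 = 102)
W(G) = 1/102
s(U) = 1/1748790 (s(U) = ((1/102)/1905)/9 = ((1/102)*(1/1905))/9 = (⅑)*(1/194310) = 1/1748790)
(-481134 + x(420))*(s(554) + 3712264) = (-481134 + 1815)*(1/1748790 + 3712264) = -479319*6491970160561/1748790 = -1037241548463312653/582930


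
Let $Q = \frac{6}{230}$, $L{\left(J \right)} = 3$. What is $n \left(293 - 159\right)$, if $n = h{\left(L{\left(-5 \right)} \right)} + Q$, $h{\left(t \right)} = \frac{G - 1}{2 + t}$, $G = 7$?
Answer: $\frac{18894}{115} \approx 164.3$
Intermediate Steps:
$Q = \frac{3}{115}$ ($Q = 6 \cdot \frac{1}{230} = \frac{3}{115} \approx 0.026087$)
$h{\left(t \right)} = \frac{6}{2 + t}$ ($h{\left(t \right)} = \frac{7 - 1}{2 + t} = \frac{6}{2 + t}$)
$n = \frac{141}{115}$ ($n = \frac{6}{2 + 3} + \frac{3}{115} = \frac{6}{5} + \frac{3}{115} = \frac{141}{115} \approx 1.2261$)
$n \left(293 - 159\right) = \frac{141 \left(293 - 159\right)}{115} = \frac{141}{115} \cdot 134 = \frac{18894}{115}$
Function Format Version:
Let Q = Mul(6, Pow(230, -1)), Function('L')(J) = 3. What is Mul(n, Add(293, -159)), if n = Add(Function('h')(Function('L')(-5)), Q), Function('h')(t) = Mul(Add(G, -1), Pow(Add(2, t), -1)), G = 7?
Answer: Rational(18894, 115) ≈ 164.30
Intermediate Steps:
Q = Rational(3, 115) (Q = Mul(6, Rational(1, 230)) = Rational(3, 115) ≈ 0.026087)
Function('h')(t) = Mul(6, Pow(Add(2, t), -1)) (Function('h')(t) = Mul(Add(7, -1), Pow(Add(2, t), -1)) = Mul(6, Pow(Add(2, t), -1)))
n = Rational(141, 115) (n = Add(Mul(6, Pow(Add(2, 3), -1)), Rational(3, 115)) = Add(Mul(6, Pow(5, -1)), Rational(3, 115)) = Add(Mul(6, Rational(1, 5)), Rational(3, 115)) = Add(Rational(6, 5), Rational(3, 115)) = Rational(141, 115) ≈ 1.2261)
Mul(n, Add(293, -159)) = Mul(Rational(141, 115), Add(293, -159)) = Mul(Rational(141, 115), 134) = Rational(18894, 115)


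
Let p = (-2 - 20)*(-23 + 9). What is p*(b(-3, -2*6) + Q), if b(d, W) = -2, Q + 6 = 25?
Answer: 5236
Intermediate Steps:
Q = 19 (Q = -6 + 25 = 19)
p = 308 (p = -22*(-14) = 308)
p*(b(-3, -2*6) + Q) = 308*(-2 + 19) = 308*17 = 5236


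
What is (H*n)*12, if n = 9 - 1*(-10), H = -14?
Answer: -3192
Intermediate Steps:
n = 19 (n = 9 + 10 = 19)
(H*n)*12 = -14*19*12 = -266*12 = -3192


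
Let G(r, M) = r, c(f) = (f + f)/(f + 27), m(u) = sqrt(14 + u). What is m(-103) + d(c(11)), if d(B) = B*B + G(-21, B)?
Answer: -7460/361 + I*sqrt(89) ≈ -20.665 + 9.434*I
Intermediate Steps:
c(f) = 2*f/(27 + f) (c(f) = (2*f)/(27 + f) = 2*f/(27 + f))
d(B) = -21 + B**2 (d(B) = B*B - 21 = B**2 - 21 = -21 + B**2)
m(-103) + d(c(11)) = sqrt(14 - 103) + (-21 + (2*11/(27 + 11))**2) = sqrt(-89) + (-21 + (2*11/38)**2) = I*sqrt(89) + (-21 + (2*11*(1/38))**2) = I*sqrt(89) + (-21 + (11/19)**2) = I*sqrt(89) + (-21 + 121/361) = I*sqrt(89) - 7460/361 = -7460/361 + I*sqrt(89)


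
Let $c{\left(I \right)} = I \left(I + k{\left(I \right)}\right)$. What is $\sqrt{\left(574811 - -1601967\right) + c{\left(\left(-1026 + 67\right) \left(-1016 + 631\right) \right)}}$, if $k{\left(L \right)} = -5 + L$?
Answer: $3 \sqrt{30293307017} \approx 5.2215 \cdot 10^{5}$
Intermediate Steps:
$c{\left(I \right)} = I \left(-5 + 2 I\right)$ ($c{\left(I \right)} = I \left(I + \left(-5 + I\right)\right) = I \left(-5 + 2 I\right)$)
$\sqrt{\left(574811 - -1601967\right) + c{\left(\left(-1026 + 67\right) \left(-1016 + 631\right) \right)}} = \sqrt{\left(574811 - -1601967\right) + \left(-1026 + 67\right) \left(-1016 + 631\right) \left(-5 + 2 \left(-1026 + 67\right) \left(-1016 + 631\right)\right)} = \sqrt{\left(574811 + 1601967\right) + \left(-959\right) \left(-385\right) \left(-5 + 2 \left(\left(-959\right) \left(-385\right)\right)\right)} = \sqrt{2176778 + 369215 \left(-5 + 2 \cdot 369215\right)} = \sqrt{2176778 + 369215 \left(-5 + 738430\right)} = \sqrt{2176778 + 369215 \cdot 738425} = \sqrt{2176778 + 272637586375} = \sqrt{272639763153} = 3 \sqrt{30293307017}$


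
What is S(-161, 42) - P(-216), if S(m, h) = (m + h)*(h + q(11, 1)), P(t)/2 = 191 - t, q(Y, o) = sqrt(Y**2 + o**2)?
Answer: -5812 - 119*sqrt(122) ≈ -7126.4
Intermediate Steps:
P(t) = 382 - 2*t (P(t) = 2*(191 - t) = 382 - 2*t)
S(m, h) = (h + m)*(h + sqrt(122)) (S(m, h) = (m + h)*(h + sqrt(11**2 + 1**2)) = (h + m)*(h + sqrt(121 + 1)) = (h + m)*(h + sqrt(122)))
S(-161, 42) - P(-216) = (42**2 + 42*(-161) + 42*sqrt(122) - 161*sqrt(122)) - (382 - 2*(-216)) = (1764 - 6762 + 42*sqrt(122) - 161*sqrt(122)) - (382 + 432) = (-4998 - 119*sqrt(122)) - 1*814 = (-4998 - 119*sqrt(122)) - 814 = -5812 - 119*sqrt(122)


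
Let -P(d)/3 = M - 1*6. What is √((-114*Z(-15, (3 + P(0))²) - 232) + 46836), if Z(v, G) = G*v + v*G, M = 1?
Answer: 2*√288671 ≈ 1074.6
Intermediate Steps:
P(d) = 15 (P(d) = -3*(1 - 1*6) = -3*(1 - 6) = -3*(-5) = 15)
Z(v, G) = 2*G*v (Z(v, G) = G*v + G*v = 2*G*v)
√((-114*Z(-15, (3 + P(0))²) - 232) + 46836) = √((-228*(3 + 15)²*(-15) - 232) + 46836) = √((-228*18²*(-15) - 232) + 46836) = √((-228*324*(-15) - 232) + 46836) = √((-114*(-9720) - 232) + 46836) = √((1108080 - 232) + 46836) = √(1107848 + 46836) = √1154684 = 2*√288671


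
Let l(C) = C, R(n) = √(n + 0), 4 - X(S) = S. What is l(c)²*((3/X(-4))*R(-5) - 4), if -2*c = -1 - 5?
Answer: -36 + 27*I*√5/8 ≈ -36.0 + 7.5467*I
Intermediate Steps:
c = 3 (c = -(-1 - 5)/2 = -½*(-6) = 3)
X(S) = 4 - S
R(n) = √n
l(c)²*((3/X(-4))*R(-5) - 4) = 3²*((3/(4 - 1*(-4)))*√(-5) - 4) = 9*((3/(4 + 4))*(I*√5) - 4) = 9*((3/8)*(I*√5) - 4) = 9*((3*(⅛))*(I*√5) - 4) = 9*(3*(I*√5)/8 - 4) = 9*(3*I*√5/8 - 4) = 9*(-4 + 3*I*√5/8) = -36 + 27*I*√5/8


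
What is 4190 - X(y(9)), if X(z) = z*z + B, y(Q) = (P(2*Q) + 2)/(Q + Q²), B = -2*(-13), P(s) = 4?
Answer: 936899/225 ≈ 4164.0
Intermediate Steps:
B = 26
y(Q) = 6/(Q + Q²) (y(Q) = (4 + 2)/(Q + Q²) = 6/(Q + Q²))
X(z) = 26 + z² (X(z) = z*z + 26 = z² + 26 = 26 + z²)
4190 - X(y(9)) = 4190 - (26 + (6/(9*(1 + 9)))²) = 4190 - (26 + (6*(⅑)/10)²) = 4190 - (26 + (6*(⅑)*(⅒))²) = 4190 - (26 + (1/15)²) = 4190 - (26 + 1/225) = 4190 - 1*5851/225 = 4190 - 5851/225 = 936899/225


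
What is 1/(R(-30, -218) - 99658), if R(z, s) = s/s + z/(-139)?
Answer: -139/13852293 ≈ -1.0034e-5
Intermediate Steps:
R(z, s) = 1 - z/139 (R(z, s) = 1 + z*(-1/139) = 1 - z/139)
1/(R(-30, -218) - 99658) = 1/((1 - 1/139*(-30)) - 99658) = 1/((1 + 30/139) - 99658) = 1/(169/139 - 99658) = 1/(-13852293/139) = -139/13852293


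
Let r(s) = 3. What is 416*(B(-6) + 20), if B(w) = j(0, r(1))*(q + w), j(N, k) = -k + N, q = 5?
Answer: 9568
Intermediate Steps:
j(N, k) = N - k
B(w) = -15 - 3*w (B(w) = (0 - 1*3)*(5 + w) = (0 - 3)*(5 + w) = -3*(5 + w) = -15 - 3*w)
416*(B(-6) + 20) = 416*((-15 - 3*(-6)) + 20) = 416*((-15 + 18) + 20) = 416*(3 + 20) = 416*23 = 9568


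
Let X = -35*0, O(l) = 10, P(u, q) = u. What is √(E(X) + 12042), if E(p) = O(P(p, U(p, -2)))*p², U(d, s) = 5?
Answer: 3*√1338 ≈ 109.74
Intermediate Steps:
X = 0
E(p) = 10*p²
√(E(X) + 12042) = √(10*0² + 12042) = √(10*0 + 12042) = √(0 + 12042) = √12042 = 3*√1338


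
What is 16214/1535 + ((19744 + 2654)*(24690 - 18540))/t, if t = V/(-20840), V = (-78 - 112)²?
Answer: -44064656890546/554135 ≈ -7.9520e+7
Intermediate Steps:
V = 36100 (V = (-190)² = 36100)
t = -1805/1042 (t = 36100/(-20840) = 36100*(-1/20840) = -1805/1042 ≈ -1.7322)
16214/1535 + ((19744 + 2654)*(24690 - 18540))/t = 16214/1535 + ((19744 + 2654)*(24690 - 18540))/(-1805/1042) = 16214*(1/1535) + (22398*6150)*(-1042/1805) = 16214/1535 + 137747700*(-1042/1805) = 16214/1535 - 28706620680/361 = -44064656890546/554135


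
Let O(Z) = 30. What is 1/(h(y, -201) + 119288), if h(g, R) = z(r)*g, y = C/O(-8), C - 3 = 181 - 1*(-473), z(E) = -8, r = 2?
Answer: 5/595564 ≈ 8.3954e-6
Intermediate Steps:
C = 657 (C = 3 + (181 - 1*(-473)) = 3 + (181 + 473) = 3 + 654 = 657)
y = 219/10 (y = 657/30 = 657*(1/30) = 219/10 ≈ 21.900)
h(g, R) = -8*g
1/(h(y, -201) + 119288) = 1/(-8*219/10 + 119288) = 1/(-876/5 + 119288) = 1/(595564/5) = 5/595564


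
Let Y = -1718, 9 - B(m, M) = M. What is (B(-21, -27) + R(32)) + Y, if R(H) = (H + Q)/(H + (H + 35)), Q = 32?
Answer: -166454/99 ≈ -1681.4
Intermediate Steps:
B(m, M) = 9 - M
R(H) = (32 + H)/(35 + 2*H) (R(H) = (H + 32)/(H + (H + 35)) = (32 + H)/(H + (35 + H)) = (32 + H)/(35 + 2*H))
(B(-21, -27) + R(32)) + Y = ((9 - 1*(-27)) + (32 + 32)/(35 + 2*32)) - 1718 = ((9 + 27) + 64/(35 + 64)) - 1718 = (36 + 64/99) - 1718 = 3628/99 - 1718 = -166454/99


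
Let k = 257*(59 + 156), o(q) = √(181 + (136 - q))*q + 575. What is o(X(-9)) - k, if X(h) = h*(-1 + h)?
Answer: -54680 + 90*√227 ≈ -53324.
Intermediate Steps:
o(q) = 575 + q*√(317 - q) (o(q) = √(317 - q)*q + 575 = q*√(317 - q) + 575 = 575 + q*√(317 - q))
k = 55255 (k = 257*215 = 55255)
o(X(-9)) - k = (575 + (-9*(-1 - 9))*√(317 - (-9)*(-1 - 9))) - 1*55255 = (575 + (-9*(-10))*√(317 - (-9)*(-10))) - 55255 = (575 + 90*√(317 - 1*90)) - 55255 = (575 + 90*√(317 - 90)) - 55255 = (575 + 90*√227) - 55255 = -54680 + 90*√227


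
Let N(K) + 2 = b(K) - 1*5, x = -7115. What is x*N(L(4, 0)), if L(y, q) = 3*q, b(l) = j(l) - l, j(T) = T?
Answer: 49805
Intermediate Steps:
b(l) = 0 (b(l) = l - l = 0)
N(K) = -7 (N(K) = -2 + (0 - 1*5) = -2 + (0 - 5) = -2 - 5 = -7)
x*N(L(4, 0)) = -7115*(-7) = 49805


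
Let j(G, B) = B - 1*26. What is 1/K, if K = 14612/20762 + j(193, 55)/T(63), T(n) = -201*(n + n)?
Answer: 37558458/26390101 ≈ 1.4232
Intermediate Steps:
T(n) = -402*n
j(G, B) = -26 + B (j(G, B) = B - 26 = -26 + B)
K = 26390101/37558458 (K = 14612/20762 + (-26 + 55)/((-402*63)) = 14612*(1/20762) + 29/(-25326) = 7306/10381 + 29*(-1/25326) = 7306/10381 - 29/25326 = 26390101/37558458 ≈ 0.70264)
1/K = 1/(26390101/37558458) = 37558458/26390101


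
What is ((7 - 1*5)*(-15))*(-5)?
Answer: 150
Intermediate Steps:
((7 - 1*5)*(-15))*(-5) = ((7 - 5)*(-15))*(-5) = (2*(-15))*(-5) = -30*(-5) = 150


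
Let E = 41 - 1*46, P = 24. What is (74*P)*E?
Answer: -8880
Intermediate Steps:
E = -5 (E = 41 - 46 = -5)
(74*P)*E = (74*24)*(-5) = 1776*(-5) = -8880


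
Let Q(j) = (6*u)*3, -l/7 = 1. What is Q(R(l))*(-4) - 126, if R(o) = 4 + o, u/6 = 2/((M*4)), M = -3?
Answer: -54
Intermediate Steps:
l = -7 (l = -7*1 = -7)
u = -1 (u = 6*(2/((-3*4))) = 6*(2/(-12)) = 6*(2*(-1/12)) = 6*(-⅙) = -1)
Q(j) = -18 (Q(j) = (6*(-1))*3 = -6*3 = -18)
Q(R(l))*(-4) - 126 = -18*(-4) - 126 = 72 - 126 = -54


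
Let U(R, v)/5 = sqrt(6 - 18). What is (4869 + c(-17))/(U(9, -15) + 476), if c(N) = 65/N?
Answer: 578956/56719 - 206770*I*sqrt(3)/964223 ≈ 10.207 - 0.37142*I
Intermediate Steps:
U(R, v) = 10*I*sqrt(3) (U(R, v) = 5*sqrt(6 - 18) = 5*sqrt(-12) = 5*(2*I*sqrt(3)) = 10*I*sqrt(3))
(4869 + c(-17))/(U(9, -15) + 476) = (4869 + 65/(-17))/(10*I*sqrt(3) + 476) = (4869 + 65*(-1/17))/(476 + 10*I*sqrt(3)) = (4869 - 65/17)/(476 + 10*I*sqrt(3)) = 82708/(17*(476 + 10*I*sqrt(3)))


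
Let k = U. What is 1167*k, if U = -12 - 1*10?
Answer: -25674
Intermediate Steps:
U = -22 (U = -12 - 10 = -22)
k = -22
1167*k = 1167*(-22) = -25674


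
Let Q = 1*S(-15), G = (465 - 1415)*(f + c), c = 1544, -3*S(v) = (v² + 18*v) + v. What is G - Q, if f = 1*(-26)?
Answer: -1442120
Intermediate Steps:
f = -26
S(v) = -19*v/3 - v²/3 (S(v) = -((v² + 18*v) + v)/3 = -(v² + 19*v)/3 = -19*v/3 - v²/3)
G = -1442100 (G = (465 - 1415)*(-26 + 1544) = -950*1518 = -1442100)
Q = 20 (Q = 1*(-⅓*(-15)*(19 - 15)) = 1*(-⅓*(-15)*4) = 1*20 = 20)
G - Q = -1442100 - 1*20 = -1442100 - 20 = -1442120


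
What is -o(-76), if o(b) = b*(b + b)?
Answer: -11552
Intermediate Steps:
o(b) = 2*b**2 (o(b) = b*(2*b) = 2*b**2)
-o(-76) = -2*(-76)**2 = -2*5776 = -1*11552 = -11552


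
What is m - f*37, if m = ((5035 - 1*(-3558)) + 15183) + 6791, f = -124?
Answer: 35155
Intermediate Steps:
m = 30567 (m = ((5035 + 3558) + 15183) + 6791 = (8593 + 15183) + 6791 = 23776 + 6791 = 30567)
m - f*37 = 30567 - (-124)*37 = 30567 - 1*(-4588) = 30567 + 4588 = 35155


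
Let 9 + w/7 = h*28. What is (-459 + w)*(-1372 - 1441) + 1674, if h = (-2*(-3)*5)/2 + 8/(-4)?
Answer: -5697464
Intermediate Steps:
h = 13 (h = (6*5)*(½) + 8*(-¼) = 30*(½) - 2 = 15 - 2 = 13)
w = 2485 (w = -63 + 7*(13*28) = -63 + 7*364 = -63 + 2548 = 2485)
(-459 + w)*(-1372 - 1441) + 1674 = (-459 + 2485)*(-1372 - 1441) + 1674 = 2026*(-2813) + 1674 = -5699138 + 1674 = -5697464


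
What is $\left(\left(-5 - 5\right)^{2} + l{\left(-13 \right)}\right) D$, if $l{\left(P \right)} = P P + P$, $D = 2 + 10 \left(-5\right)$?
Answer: $-12288$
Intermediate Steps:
$D = -48$ ($D = 2 - 50 = -48$)
$l{\left(P \right)} = P + P^{2}$ ($l{\left(P \right)} = P^{2} + P = P + P^{2}$)
$\left(\left(-5 - 5\right)^{2} + l{\left(-13 \right)}\right) D = \left(\left(-5 - 5\right)^{2} - 13 \left(1 - 13\right)\right) \left(-48\right) = \left(\left(-10\right)^{2} - -156\right) \left(-48\right) = \left(100 + 156\right) \left(-48\right) = 256 \left(-48\right) = -12288$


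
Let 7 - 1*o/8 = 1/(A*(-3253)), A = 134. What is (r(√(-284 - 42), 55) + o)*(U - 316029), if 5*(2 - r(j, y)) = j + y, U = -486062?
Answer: -8216380378791/217951 + 802091*I*√326/5 ≈ -3.7698e+7 + 2.8964e+6*I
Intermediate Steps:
r(j, y) = 2 - j/5 - y/5 (r(j, y) = 2 - (j + y)/5 = 2 + (-j/5 - y/5) = 2 - j/5 - y/5)
o = 12205260/217951 (o = 56 - 8/(134*(-3253)) = 56 - 8/(-435902) = 56 - 8*(-1/435902) = 56 + 4/217951 = 12205260/217951 ≈ 56.000)
(r(√(-284 - 42), 55) + o)*(U - 316029) = ((2 - √(-284 - 42)/5 - ⅕*55) + 12205260/217951)*(-486062 - 316029) = ((2 - I*√326/5 - 11) + 12205260/217951)*(-802091) = ((-9 - I*√326/5) + 12205260/217951)*(-802091) = (10243701/217951 - I*√326/5)*(-802091) = -8216380378791/217951 + 802091*I*√326/5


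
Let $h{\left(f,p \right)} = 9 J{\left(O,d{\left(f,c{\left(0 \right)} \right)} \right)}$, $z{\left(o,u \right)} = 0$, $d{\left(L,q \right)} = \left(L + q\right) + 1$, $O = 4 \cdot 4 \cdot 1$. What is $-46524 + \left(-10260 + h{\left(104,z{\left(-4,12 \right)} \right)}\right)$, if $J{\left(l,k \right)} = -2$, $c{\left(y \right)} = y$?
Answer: $-56802$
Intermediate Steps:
$O = 16$ ($O = 16 \cdot 1 = 16$)
$d{\left(L,q \right)} = 1 + L + q$
$h{\left(f,p \right)} = -18$ ($h{\left(f,p \right)} = 9 \left(-2\right) = -18$)
$-46524 + \left(-10260 + h{\left(104,z{\left(-4,12 \right)} \right)}\right) = -46524 - 10278 = -56802$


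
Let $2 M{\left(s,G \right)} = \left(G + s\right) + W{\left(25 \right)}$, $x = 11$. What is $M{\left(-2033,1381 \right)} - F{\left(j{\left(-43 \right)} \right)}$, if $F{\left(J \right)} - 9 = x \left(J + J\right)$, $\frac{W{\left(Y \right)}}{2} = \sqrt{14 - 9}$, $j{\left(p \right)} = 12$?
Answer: $-599 + \sqrt{5} \approx -596.76$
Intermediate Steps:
$W{\left(Y \right)} = 2 \sqrt{5}$ ($W{\left(Y \right)} = 2 \sqrt{14 - 9} = 2 \sqrt{5}$)
$M{\left(s,G \right)} = \sqrt{5} + \frac{G}{2} + \frac{s}{2}$ ($M{\left(s,G \right)} = \frac{\left(G + s\right) + 2 \sqrt{5}}{2} = \frac{G + s + 2 \sqrt{5}}{2} = \sqrt{5} + \frac{G}{2} + \frac{s}{2}$)
$F{\left(J \right)} = 9 + 22 J$ ($F{\left(J \right)} = 9 + 11 \left(J + J\right) = 9 + 11 \cdot 2 J = 9 + 22 J$)
$M{\left(-2033,1381 \right)} - F{\left(j{\left(-43 \right)} \right)} = \left(\sqrt{5} + \frac{1}{2} \cdot 1381 + \frac{1}{2} \left(-2033\right)\right) - \left(9 + 22 \cdot 12\right) = \left(\sqrt{5} + \frac{1381}{2} - \frac{2033}{2}\right) - \left(9 + 264\right) = \left(-326 + \sqrt{5}\right) - 273 = -599 + \sqrt{5}$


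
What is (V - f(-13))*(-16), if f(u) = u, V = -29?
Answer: 256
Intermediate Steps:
(V - f(-13))*(-16) = (-29 - 1*(-13))*(-16) = (-29 + 13)*(-16) = -16*(-16) = 256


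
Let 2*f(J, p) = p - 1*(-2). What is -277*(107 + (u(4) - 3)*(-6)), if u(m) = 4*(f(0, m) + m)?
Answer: 11911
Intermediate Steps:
f(J, p) = 1 + p/2 (f(J, p) = (p - 1*(-2))/2 = (p + 2)/2 = (2 + p)/2 = 1 + p/2)
u(m) = 4 + 6*m (u(m) = 4*((1 + m/2) + m) = 4*(1 + 3*m/2) = 4 + 6*m)
-277*(107 + (u(4) - 3)*(-6)) = -277*(107 + ((4 + 6*4) - 3)*(-6)) = -277*(107 + ((4 + 24) - 3)*(-6)) = -277*(107 + (28 - 3)*(-6)) = -277*(107 + 25*(-6)) = -277*(107 - 150) = -277*(-43) = 11911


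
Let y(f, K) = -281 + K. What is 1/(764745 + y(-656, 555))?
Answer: 1/765019 ≈ 1.3072e-6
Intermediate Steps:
1/(764745 + y(-656, 555)) = 1/(764745 + (-281 + 555)) = 1/(764745 + 274) = 1/765019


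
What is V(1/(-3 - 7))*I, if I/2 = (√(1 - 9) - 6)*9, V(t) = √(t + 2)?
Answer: 18*√190*(-3 + I*√2)/5 ≈ -148.87 + 70.177*I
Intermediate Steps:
V(t) = √(2 + t)
I = -108 + 36*I*√2 (I = 2*((√(1 - 9) - 6)*9) = 2*((√(-8) - 6)*9) = 2*((2*I*√2 - 6)*9) = 2*((-6 + 2*I*√2)*9) = 2*(-54 + 18*I*√2) = -108 + 36*I*√2 ≈ -108.0 + 50.912*I)
V(1/(-3 - 7))*I = √(2 + 1/(-3 - 7))*(-108 + 36*I*√2) = √(2 + 1/(-10))*(-108 + 36*I*√2) = √(2 - ⅒)*(-108 + 36*I*√2) = √(19/10)*(-108 + 36*I*√2) = (√190/10)*(-108 + 36*I*√2) = √190*(-108 + 36*I*√2)/10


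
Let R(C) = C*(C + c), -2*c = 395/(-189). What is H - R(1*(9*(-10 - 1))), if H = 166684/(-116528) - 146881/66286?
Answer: -196701013747165/20275959396 ≈ -9701.2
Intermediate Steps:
c = 395/378 (c = -395/(2*(-189)) = -395*(-1)/(2*189) = -1/2*(-395/189) = 395/378 ≈ 1.0450)
H = -3520570599/965521876 (H = 166684*(-1/116528) - 146881*1/66286 = -41671/29132 - 146881/66286 = -3520570599/965521876 ≈ -3.6463)
R(C) = C*(395/378 + C) (R(C) = C*(C + 395/378) = C*(395/378 + C))
H - R(1*(9*(-10 - 1))) = -3520570599/965521876 - 1*(9*(-10 - 1))*(395 + 378*(1*(9*(-10 - 1))))/378 = -3520570599/965521876 - 1*(9*(-11))*(395 + 378*(1*(9*(-11))))/378 = -3520570599/965521876 - 1*(-99)*(395 + 378*(1*(-99)))/378 = -3520570599/965521876 - (-99)*(395 + 378*(-99))/378 = -3520570599/965521876 - (-99)*(395 - 37422)/378 = -3520570599/965521876 - (-99)*(-37027)/378 = -3520570599/965521876 - 1*407297/42 = -3520570599/965521876 - 407297/42 = -196701013747165/20275959396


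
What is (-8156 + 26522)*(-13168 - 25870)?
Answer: -716971908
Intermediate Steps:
(-8156 + 26522)*(-13168 - 25870) = 18366*(-39038) = -716971908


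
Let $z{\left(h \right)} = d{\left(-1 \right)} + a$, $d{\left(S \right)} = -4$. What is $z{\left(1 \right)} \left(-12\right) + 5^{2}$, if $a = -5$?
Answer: $133$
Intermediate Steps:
$z{\left(h \right)} = -9$ ($z{\left(h \right)} = -4 - 5 = -9$)
$z{\left(1 \right)} \left(-12\right) + 5^{2} = \left(-9\right) \left(-12\right) + 5^{2} = 108 + 25 = 133$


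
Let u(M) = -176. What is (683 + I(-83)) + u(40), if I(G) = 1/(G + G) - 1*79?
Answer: 71047/166 ≈ 427.99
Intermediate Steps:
I(G) = -79 + 1/(2*G) (I(G) = 1/(2*G) - 79 = -79 + 1/(2*G))
(683 + I(-83)) + u(40) = (683 + (-79 + (½)/(-83))) - 176 = (683 + (-79 + (½)*(-1/83))) - 176 = (683 + (-79 - 1/166)) - 176 = (683 - 13115/166) - 176 = 100263/166 - 176 = 71047/166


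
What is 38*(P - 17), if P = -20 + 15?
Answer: -836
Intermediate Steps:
P = -5
38*(P - 17) = 38*(-5 - 17) = 38*(-22) = -836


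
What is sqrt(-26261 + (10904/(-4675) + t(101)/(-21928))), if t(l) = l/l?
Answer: I*sqrt(2760012866641343258)/10251340 ≈ 162.06*I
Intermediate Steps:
t(l) = 1
sqrt(-26261 + (10904/(-4675) + t(101)/(-21928))) = sqrt(-26261 + (10904/(-4675) + 1/(-21928))) = sqrt(-26261 + (10904*(-1/4675) + 1*(-1/21928))) = sqrt(-26261 + (-10904/4675 - 1/21928)) = sqrt(-26261 - 239107587/102513400) = sqrt(-2692343504987/102513400) = I*sqrt(2760012866641343258)/10251340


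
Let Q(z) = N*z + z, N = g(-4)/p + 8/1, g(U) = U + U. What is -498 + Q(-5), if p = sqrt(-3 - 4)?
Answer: -543 - 40*I*sqrt(7)/7 ≈ -543.0 - 15.119*I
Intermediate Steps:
g(U) = 2*U
p = I*sqrt(7) (p = sqrt(-7) = I*sqrt(7) ≈ 2.6458*I)
N = 8 + 8*I*sqrt(7)/7 (N = (2*(-4))/((I*sqrt(7))) + 8/1 = -(-8)*I*sqrt(7)/7 + 8*1 = 8*I*sqrt(7)/7 + 8 = 8 + 8*I*sqrt(7)/7 ≈ 8.0 + 3.0237*I)
Q(z) = z + z*(8 + 8*I*sqrt(7)/7) (Q(z) = (8 + 8*I*sqrt(7)/7)*z + z = z*(8 + 8*I*sqrt(7)/7) + z = z + z*(8 + 8*I*sqrt(7)/7))
-498 + Q(-5) = -498 + (1/7)*(-5)*(63 + 8*I*sqrt(7)) = -498 + (-45 - 40*I*sqrt(7)/7) = -543 - 40*I*sqrt(7)/7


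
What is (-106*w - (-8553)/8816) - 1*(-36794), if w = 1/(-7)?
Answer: 2271625695/61712 ≈ 36810.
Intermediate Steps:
w = -⅐ ≈ -0.14286
(-106*w - (-8553)/8816) - 1*(-36794) = (-106*(-⅐) - (-8553)/8816) - 1*(-36794) = (106/7 - (-8553)/8816) + 36794 = (106/7 - 1*(-8553/8816)) + 36794 = (106/7 + 8553/8816) + 36794 = 994367/61712 + 36794 = 2271625695/61712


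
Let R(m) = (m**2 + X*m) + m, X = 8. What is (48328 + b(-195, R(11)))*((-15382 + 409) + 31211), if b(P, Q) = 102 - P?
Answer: 789572750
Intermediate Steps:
R(m) = m**2 + 9*m (R(m) = (m**2 + 8*m) + m = m**2 + 9*m)
(48328 + b(-195, R(11)))*((-15382 + 409) + 31211) = (48328 + (102 - 1*(-195)))*((-15382 + 409) + 31211) = (48328 + (102 + 195))*(-14973 + 31211) = (48328 + 297)*16238 = 48625*16238 = 789572750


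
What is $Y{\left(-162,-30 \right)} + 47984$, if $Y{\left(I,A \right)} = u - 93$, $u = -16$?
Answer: $47875$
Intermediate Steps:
$Y{\left(I,A \right)} = -109$ ($Y{\left(I,A \right)} = -16 - 93 = -109$)
$Y{\left(-162,-30 \right)} + 47984 = -109 + 47984 = 47875$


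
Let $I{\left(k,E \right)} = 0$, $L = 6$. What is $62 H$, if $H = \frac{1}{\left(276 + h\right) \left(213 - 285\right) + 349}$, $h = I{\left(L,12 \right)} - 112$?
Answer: $- \frac{62}{11459} \approx -0.0054106$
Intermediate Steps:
$h = -112$ ($h = 0 - 112 = -112$)
$H = - \frac{1}{11459}$ ($H = \frac{1}{\left(276 - 112\right) \left(213 - 285\right) + 349} = \frac{1}{164 \left(-72\right) + 349} = \frac{1}{-11808 + 349} = \frac{1}{-11459} = - \frac{1}{11459} \approx -8.7268 \cdot 10^{-5}$)
$62 H = 62 \left(- \frac{1}{11459}\right) = - \frac{62}{11459}$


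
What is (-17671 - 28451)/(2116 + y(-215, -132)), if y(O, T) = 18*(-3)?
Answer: -23061/1031 ≈ -22.368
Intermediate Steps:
y(O, T) = -54
(-17671 - 28451)/(2116 + y(-215, -132)) = (-17671 - 28451)/(2116 - 54) = -46122/2062 = -46122*1/2062 = -23061/1031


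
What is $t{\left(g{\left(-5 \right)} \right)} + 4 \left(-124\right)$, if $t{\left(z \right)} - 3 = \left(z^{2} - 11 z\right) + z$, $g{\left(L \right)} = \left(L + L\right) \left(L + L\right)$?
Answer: $8507$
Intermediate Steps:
$g{\left(L \right)} = 4 L^{2}$ ($g{\left(L \right)} = 2 L 2 L = 4 L^{2}$)
$t{\left(z \right)} = 3 + z^{2} - 10 z$ ($t{\left(z \right)} = 3 + \left(\left(z^{2} - 11 z\right) + z\right) = 3 + \left(z^{2} - 10 z\right) = 3 + z^{2} - 10 z$)
$t{\left(g{\left(-5 \right)} \right)} + 4 \left(-124\right) = \left(3 + \left(4 \left(-5\right)^{2}\right)^{2} - 10 \cdot 4 \left(-5\right)^{2}\right) + 4 \left(-124\right) = \left(3 + \left(4 \cdot 25\right)^{2} - 10 \cdot 4 \cdot 25\right) - 496 = \left(3 + 100^{2} - 1000\right) - 496 = \left(3 + 10000 - 1000\right) - 496 = 9003 - 496 = 8507$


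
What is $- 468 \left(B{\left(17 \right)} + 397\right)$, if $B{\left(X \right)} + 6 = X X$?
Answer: $-318240$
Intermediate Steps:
$B{\left(X \right)} = -6 + X^{2}$ ($B{\left(X \right)} = -6 + X X = -6 + X^{2}$)
$- 468 \left(B{\left(17 \right)} + 397\right) = - 468 \left(\left(-6 + 17^{2}\right) + 397\right) = - 468 \left(\left(-6 + 289\right) + 397\right) = - 468 \left(283 + 397\right) = \left(-468\right) 680 = -318240$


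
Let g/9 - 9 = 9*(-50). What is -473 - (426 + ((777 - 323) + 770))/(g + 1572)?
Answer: -377377/799 ≈ -472.31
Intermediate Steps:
g = -3969 (g = 81 + 9*(9*(-50)) = 81 + 9*(-450) = 81 - 4050 = -3969)
-473 - (426 + ((777 - 323) + 770))/(g + 1572) = -473 - (426 + ((777 - 323) + 770))/(-3969 + 1572) = -473 - (426 + (454 + 770))/(-2397) = -473 - (426 + 1224)*(-1)/2397 = -473 - 1650*(-1)/2397 = -473 - 1*(-550/799) = -473 + 550/799 = -377377/799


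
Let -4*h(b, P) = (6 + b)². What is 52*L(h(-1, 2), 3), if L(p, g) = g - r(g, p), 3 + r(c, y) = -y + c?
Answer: -169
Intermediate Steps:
r(c, y) = -3 + c - y (r(c, y) = -3 + (-y + c) = -3 + (c - y) = -3 + c - y)
h(b, P) = -(6 + b)²/4
L(p, g) = 3 + p (L(p, g) = g - (-3 + g - p) = g + (3 + p - g) = 3 + p)
52*L(h(-1, 2), 3) = 52*(3 - (6 - 1)²/4) = 52*(3 - ¼*5²) = 52*(3 - ¼*25) = 52*(3 - 25/4) = 52*(-13/4) = -169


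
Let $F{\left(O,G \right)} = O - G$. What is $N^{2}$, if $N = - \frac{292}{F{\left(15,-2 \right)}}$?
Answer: $\frac{85264}{289} \approx 295.03$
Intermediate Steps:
$N = - \frac{292}{17}$ ($N = - \frac{292}{15 - -2} = - \frac{292}{15 + 2} = - \frac{292}{17} \approx -17.176$)
$N^{2} = \left(- \frac{292}{17}\right)^{2} = \frac{85264}{289}$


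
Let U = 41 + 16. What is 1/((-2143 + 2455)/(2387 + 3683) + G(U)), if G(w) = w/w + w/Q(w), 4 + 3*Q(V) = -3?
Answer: -21245/496648 ≈ -0.042777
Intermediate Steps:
U = 57
Q(V) = -7/3 (Q(V) = -4/3 + (⅓)*(-3) = -4/3 - 1 = -7/3)
G(w) = 1 - 3*w/7 (G(w) = w/w + w/(-7/3) = 1 + w*(-3/7) = 1 - 3*w/7)
1/((-2143 + 2455)/(2387 + 3683) + G(U)) = 1/((-2143 + 2455)/(2387 + 3683) + (1 - 3/7*57)) = 1/(312/6070 + (1 - 171/7)) = 1/(312*(1/6070) - 164/7) = 1/(156/3035 - 164/7) = 1/(-496648/21245) = -21245/496648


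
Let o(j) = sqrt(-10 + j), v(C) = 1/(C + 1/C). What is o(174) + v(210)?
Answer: 210/44101 + 2*sqrt(41) ≈ 12.811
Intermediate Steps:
o(174) + v(210) = sqrt(-10 + 174) + 210/(1 + 210**2) = sqrt(164) + 210/(1 + 44100) = 2*sqrt(41) + 210/44101 = 210/44101 + 2*sqrt(41)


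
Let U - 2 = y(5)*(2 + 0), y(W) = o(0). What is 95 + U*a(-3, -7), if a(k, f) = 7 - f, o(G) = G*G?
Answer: 123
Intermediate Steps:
o(G) = G**2
y(W) = 0 (y(W) = 0**2 = 0)
U = 2 (U = 2 + 0*(2 + 0) = 2 + 0*2 = 2 + 0 = 2)
95 + U*a(-3, -7) = 95 + 2*(7 - 1*(-7)) = 95 + 2*(7 + 7) = 95 + 2*14 = 95 + 28 = 123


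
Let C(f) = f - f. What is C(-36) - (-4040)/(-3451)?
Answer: -4040/3451 ≈ -1.1707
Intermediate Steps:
C(f) = 0
C(-36) - (-4040)/(-3451) = 0 - (-4040)/(-3451) = 0 - (-4040)*(-1)/3451 = 0 - 1*4040/3451 = 0 - 4040/3451 = -4040/3451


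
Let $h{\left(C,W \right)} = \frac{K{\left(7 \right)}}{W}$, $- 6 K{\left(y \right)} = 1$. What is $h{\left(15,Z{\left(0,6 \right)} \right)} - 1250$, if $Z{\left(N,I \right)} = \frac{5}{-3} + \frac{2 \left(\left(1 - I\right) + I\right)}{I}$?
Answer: $- \frac{9999}{8} \approx -1249.9$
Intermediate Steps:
$K{\left(y \right)} = - \frac{1}{6}$ ($K{\left(y \right)} = \left(- \frac{1}{6}\right) 1 = - \frac{1}{6}$)
$Z{\left(N,I \right)} = - \frac{5}{3} + \frac{2}{I}$ ($Z{\left(N,I \right)} = 5 \left(- \frac{1}{3}\right) + \frac{2 \cdot 1}{I} = - \frac{5}{3} + \frac{2}{I}$)
$h{\left(C,W \right)} = - \frac{1}{6 W}$
$h{\left(15,Z{\left(0,6 \right)} \right)} - 1250 = - \frac{1}{6 \left(- \frac{5}{3} + \frac{2}{6}\right)} - 1250 = - \frac{1}{6 \left(- \frac{5}{3} + 2 \cdot \frac{1}{6}\right)} - 1250 = - \frac{1}{6 \left(- \frac{5}{3} + \frac{1}{3}\right)} - 1250 = - \frac{1}{6 \left(- \frac{4}{3}\right)} - 1250 = \left(- \frac{1}{6}\right) \left(- \frac{3}{4}\right) - 1250 = \frac{1}{8} - 1250 = - \frac{9999}{8}$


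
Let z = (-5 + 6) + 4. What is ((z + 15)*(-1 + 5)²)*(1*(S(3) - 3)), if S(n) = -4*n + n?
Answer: -3840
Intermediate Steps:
z = 5 (z = 1 + 4 = 5)
S(n) = -3*n
((z + 15)*(-1 + 5)²)*(1*(S(3) - 3)) = ((5 + 15)*(-1 + 5)²)*(1*(-3*3 - 3)) = (20*4²)*(1*(-9 - 3)) = (20*16)*(1*(-12)) = 320*(-12) = -3840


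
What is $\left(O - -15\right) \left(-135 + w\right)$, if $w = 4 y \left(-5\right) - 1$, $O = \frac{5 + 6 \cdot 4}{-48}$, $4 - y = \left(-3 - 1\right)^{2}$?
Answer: $\frac{8983}{6} \approx 1497.2$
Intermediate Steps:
$y = -12$ ($y = 4 - \left(-3 - 1\right)^{2} = 4 - \left(-4\right)^{2} = 4 - 16 = -12$)
$O = - \frac{29}{48}$ ($O = \left(5 + 24\right) \left(- \frac{1}{48}\right) = 29 \left(- \frac{1}{48}\right) = - \frac{29}{48} \approx -0.60417$)
$w = 239$ ($w = 4 \left(-12\right) \left(-5\right) - 1 = \left(-48\right) \left(-5\right) - 1 = 240 - 1 = 239$)
$\left(O - -15\right) \left(-135 + w\right) = \left(- \frac{29}{48} - -15\right) \left(-135 + 239\right) = \left(- \frac{29}{48} + 15\right) 104 = \frac{691}{48} \cdot 104 = \frac{8983}{6}$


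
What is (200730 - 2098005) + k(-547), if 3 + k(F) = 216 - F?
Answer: -1896515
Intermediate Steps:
k(F) = 213 - F (k(F) = -3 + (216 - F) = 213 - F)
(200730 - 2098005) + k(-547) = (200730 - 2098005) + (213 - 1*(-547)) = -1897275 + (213 + 547) = -1897275 + 760 = -1896515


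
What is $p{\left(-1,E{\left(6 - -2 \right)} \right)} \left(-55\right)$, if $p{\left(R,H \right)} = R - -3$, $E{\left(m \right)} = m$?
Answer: $-110$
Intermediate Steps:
$p{\left(R,H \right)} = 3 + R$ ($p{\left(R,H \right)} = R + 3 = 3 + R$)
$p{\left(-1,E{\left(6 - -2 \right)} \right)} \left(-55\right) = \left(3 - 1\right) \left(-55\right) = 2 \left(-55\right) = -110$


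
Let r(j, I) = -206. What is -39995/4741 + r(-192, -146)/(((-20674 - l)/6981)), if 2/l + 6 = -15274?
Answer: 45772073533435/748837911019 ≈ 61.124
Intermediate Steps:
l = -1/7640 (l = 2/(-6 - 15274) = 2/(-15280) = 2*(-1/15280) = -1/7640 ≈ -0.00013089)
-39995/4741 + r(-192, -146)/(((-20674 - l)/6981)) = -39995/4741 - 206*6981/(-20674 - 1*(-1/7640)) = -39995*1/4741 - 206*6981/(-20674 + 1/7640) = -39995/4741 - 206/((-157949359/7640*1/6981)) = -39995/4741 - 206/(-157949359/53334840) = -39995/4741 - 206*(-53334840/157949359) = -39995/4741 + 10986977040/157949359 = 45772073533435/748837911019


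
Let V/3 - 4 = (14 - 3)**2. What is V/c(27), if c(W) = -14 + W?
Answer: 375/13 ≈ 28.846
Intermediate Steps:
V = 375 (V = 12 + 3*(14 - 3)**2 = 12 + 3*11**2 = 12 + 3*121 = 12 + 363 = 375)
V/c(27) = 375/(-14 + 27) = 375/13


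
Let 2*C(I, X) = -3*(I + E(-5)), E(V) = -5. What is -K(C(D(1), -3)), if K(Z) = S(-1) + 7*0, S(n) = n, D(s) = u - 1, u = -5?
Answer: 1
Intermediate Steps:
D(s) = -6 (D(s) = -5 - 1 = -6)
C(I, X) = 15/2 - 3*I/2 (C(I, X) = (-3*(I - 5))/2 = (-3*(-5 + I))/2 = (15 - 3*I)/2 = 15/2 - 3*I/2)
K(Z) = -1 (K(Z) = -1 + 7*0 = -1 + 0 = -1)
-K(C(D(1), -3)) = -1*(-1) = 1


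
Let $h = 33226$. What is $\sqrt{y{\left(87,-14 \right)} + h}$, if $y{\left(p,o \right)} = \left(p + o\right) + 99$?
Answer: $\sqrt{33398} \approx 182.75$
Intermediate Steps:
$y{\left(p,o \right)} = 99 + o + p$ ($y{\left(p,o \right)} = \left(o + p\right) + 99 = 99 + o + p$)
$\sqrt{y{\left(87,-14 \right)} + h} = \sqrt{\left(99 - 14 + 87\right) + 33226} = \sqrt{172 + 33226} = \sqrt{33398}$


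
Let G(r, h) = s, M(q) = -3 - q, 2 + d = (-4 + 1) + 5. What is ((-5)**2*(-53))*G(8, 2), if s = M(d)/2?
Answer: 3975/2 ≈ 1987.5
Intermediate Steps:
d = 0 (d = -2 + ((-4 + 1) + 5) = -2 + (-3 + 5) = -2 + 2 = 0)
s = -3/2 (s = (-3 - 1*0)/2 = (-3 + 0)*(1/2) = -3*1/2 = -3/2 ≈ -1.5000)
G(r, h) = -3/2
((-5)**2*(-53))*G(8, 2) = ((-5)**2*(-53))*(-3/2) = (25*(-53))*(-3/2) = -1325*(-3/2) = 3975/2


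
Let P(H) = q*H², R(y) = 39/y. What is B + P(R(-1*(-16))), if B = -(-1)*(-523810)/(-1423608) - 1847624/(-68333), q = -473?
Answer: -376649437729645/135345259776 ≈ -2782.9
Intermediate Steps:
P(H) = -473*H²
B = 57958387307/2114769684 (B = -1*523810*(-1/1423608) - 1847624*(-1/68333) = -523810*(-1/1423608) + 1847624/68333 = 261905/711804 + 1847624/68333 = 57958387307/2114769684 ≈ 27.406)
B + P(R(-1*(-16))) = 57958387307/2114769684 - 473*(39/((-1*(-16))))² = 57958387307/2114769684 - 473*(39/16)² = 57958387307/2114769684 - 473*1521/256 = 57958387307/2114769684 - 719433/256 = -376649437729645/135345259776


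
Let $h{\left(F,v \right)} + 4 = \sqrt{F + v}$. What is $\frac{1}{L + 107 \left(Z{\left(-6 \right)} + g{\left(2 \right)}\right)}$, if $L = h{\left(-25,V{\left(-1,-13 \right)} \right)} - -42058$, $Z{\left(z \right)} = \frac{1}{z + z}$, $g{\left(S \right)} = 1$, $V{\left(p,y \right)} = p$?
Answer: $\frac{6069900}{255858934369} - \frac{144 i \sqrt{26}}{255858934369} \approx 2.3724 \cdot 10^{-5} - 2.8698 \cdot 10^{-9} i$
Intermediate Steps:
$Z{\left(z \right)} = \frac{1}{2 z}$
$h{\left(F,v \right)} = -4 + \sqrt{F + v}$
$L = 42054 + i \sqrt{26}$ ($L = \left(-4 + \sqrt{-25 - 1}\right) - -42058 = \left(-4 + \sqrt{-26}\right) + 42058 = \left(-4 + i \sqrt{26}\right) + 42058 = 42054 + i \sqrt{26} \approx 42054.0 + 5.099 i$)
$\frac{1}{L + 107 \left(Z{\left(-6 \right)} + g{\left(2 \right)}\right)} = \frac{1}{\left(42054 + i \sqrt{26}\right) + 107 \left(\frac{1}{2 \left(-6\right)} + 1\right)} = \frac{1}{\left(42054 + i \sqrt{26}\right) + 107 \left(\frac{1}{2} \left(- \frac{1}{6}\right) + 1\right)} = \frac{1}{\left(42054 + i \sqrt{26}\right) + 107 \left(- \frac{1}{12} + 1\right)} = \frac{1}{\left(42054 + i \sqrt{26}\right) + 107 \cdot \frac{11}{12}} = \frac{1}{\left(42054 + i \sqrt{26}\right) + \frac{1177}{12}} = \frac{1}{\frac{505825}{12} + i \sqrt{26}}$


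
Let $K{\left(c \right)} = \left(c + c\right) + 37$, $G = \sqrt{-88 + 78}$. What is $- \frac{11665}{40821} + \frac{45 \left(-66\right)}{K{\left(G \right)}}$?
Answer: $\frac{5 \left(- 4666 \sqrt{10} + 24333995 i\right)}{40821 \left(- 37 i + 2 \sqrt{10}\right)} \approx -78.277 + 13.331 i$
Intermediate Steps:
$G = i \sqrt{10}$ ($G = \sqrt{-10} = i \sqrt{10} \approx 3.1623 i$)
$K{\left(c \right)} = 37 + 2 c$ ($K{\left(c \right)} = 2 c + 37 = 37 + 2 c$)
$- \frac{11665}{40821} + \frac{45 \left(-66\right)}{K{\left(G \right)}} = - \frac{11665}{40821} + \frac{45 \left(-66\right)}{37 + 2 i \sqrt{10}} = \left(-11665\right) \frac{1}{40821} - \frac{2970}{37 + 2 i \sqrt{10}} = - \frac{11665}{40821} - \frac{2970}{37 + 2 i \sqrt{10}}$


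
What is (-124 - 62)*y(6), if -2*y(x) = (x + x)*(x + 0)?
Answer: 6696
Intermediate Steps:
y(x) = -x² (y(x) = -(x + x)*(x + 0)/2 = -2*x*x/2 = -x²)
(-124 - 62)*y(6) = (-124 - 62)*(-1*6²) = -(-186)*36 = -186*(-36) = 6696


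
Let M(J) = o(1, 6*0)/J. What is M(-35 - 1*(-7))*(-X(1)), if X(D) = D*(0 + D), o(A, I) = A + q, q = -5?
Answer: -⅐ ≈ -0.14286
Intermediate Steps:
o(A, I) = -5 + A (o(A, I) = A - 5 = -5 + A)
X(D) = D² (X(D) = D*D = D²)
M(J) = -4/J (M(J) = (-5 + 1)/J = -4/J)
M(-35 - 1*(-7))*(-X(1)) = (-4/(-35 - 1*(-7)))*(-1*1²) = (-4/(-35 + 7))*(-1*1) = -4/(-28)*(-1) = -4*(-1/28)*(-1) = (⅐)*(-1) = -⅐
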